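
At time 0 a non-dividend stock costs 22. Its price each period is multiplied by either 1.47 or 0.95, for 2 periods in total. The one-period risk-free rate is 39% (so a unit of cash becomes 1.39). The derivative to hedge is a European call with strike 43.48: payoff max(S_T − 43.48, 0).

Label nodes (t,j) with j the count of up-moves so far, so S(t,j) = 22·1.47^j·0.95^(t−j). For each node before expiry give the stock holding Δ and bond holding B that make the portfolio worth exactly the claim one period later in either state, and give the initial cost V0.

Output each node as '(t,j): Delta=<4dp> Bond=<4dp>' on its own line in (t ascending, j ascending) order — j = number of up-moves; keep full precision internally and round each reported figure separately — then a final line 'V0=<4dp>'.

(0,0): Delta=0.2160 Bond=-3.2482
(1,0): Delta=0.0000 Bond=0.0000
(1,1): Delta=0.2414 Bond=-5.3359
V0=1.5044

Since d<R<u, set p* = (R−d)/(u−d) = 0.8462; price each node as the discounted p*-expectation of its children.
Terminal payoffs: V(2,0)=0.0000, V(2,1)=0.0000, V(2,2)=4.0598
Node (1,0) S=20.9000: V=(p*·0.0000+(1−p*)·0.0000)/1.39=0.0000; Δ=(0.0000−0.0000)/(30.7230−19.8550)=0.0000; B=V−Δ·S=0.0000
Node (1,1) S=32.3400: V=(p*·4.0598+(1−p*)·0.0000)/1.39=2.4714; Δ=(4.0598−0.0000)/(47.5398−30.7230)=0.2414; B=V−Δ·S=-5.3359
Node (0,0) S=22.0000: V=(p*·2.4714+(1−p*)·0.0000)/1.39=1.5044; Δ=(2.4714−0.0000)/(32.3400−20.9000)=0.2160; B=V−Δ·S=-3.2482
Self-financing check: at every node Δ·S+B equals the discounted successor values.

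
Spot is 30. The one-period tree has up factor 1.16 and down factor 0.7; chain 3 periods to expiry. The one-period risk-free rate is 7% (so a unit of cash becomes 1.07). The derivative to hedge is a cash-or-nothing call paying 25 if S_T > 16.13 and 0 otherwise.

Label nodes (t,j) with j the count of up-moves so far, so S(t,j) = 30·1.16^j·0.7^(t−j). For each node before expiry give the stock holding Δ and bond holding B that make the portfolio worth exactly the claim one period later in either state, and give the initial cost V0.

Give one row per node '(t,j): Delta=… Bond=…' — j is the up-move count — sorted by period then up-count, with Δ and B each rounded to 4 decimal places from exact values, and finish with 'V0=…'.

(0,0): Delta=0.0606 Bond=18.4375
(1,0): Delta=0.4732 Bond=11.0625
(1,1): Delta=0.0000 Bond=21.8360
(2,0): Delta=3.6971 Bond=-35.5547
(2,1): Delta=0.0000 Bond=23.3645
(2,2): Delta=0.0000 Bond=23.3645
V0=20.2546

The replicating-portfolio and risk-neutral prices coincide; use p* = (1.07−0.7)/(1.16−0.7) = 0.8043 for the latter.
At expiry t=3: V(3,0)=0.0000, V(3,1)=25.0000, V(3,2)=25.0000, V(3,3)=25.0000
(2,0): S=14.7000. Δ = (V_up−V_dn)/(S_up−S_dn) = (25.0000−0.0000)/(17.0520−10.2900) = 3.6971. V = [p*·25.0000 + (1−p*)·0.0000]/1.07 = 18.7932. B = V − Δ·S = -35.5547.
(2,1): S=24.3600. Δ = (V_up−V_dn)/(S_up−S_dn) = (25.0000−25.0000)/(28.2576−17.0520) = 0.0000. V = [p*·25.0000 + (1−p*)·25.0000]/1.07 = 23.3645. B = V − Δ·S = 23.3645.
(2,2): S=40.3680. Δ = (V_up−V_dn)/(S_up−S_dn) = (25.0000−25.0000)/(46.8269−28.2576) = 0.0000. V = [p*·25.0000 + (1−p*)·25.0000]/1.07 = 23.3645. B = V − Δ·S = 23.3645.
(1,0): S=21.0000. Δ = (V_up−V_dn)/(S_up−S_dn) = (23.3645−18.7932)/(24.3600−14.7000) = 0.4732. V = [p*·23.3645 + (1−p*)·18.7932]/1.07 = 21.0001. B = V − Δ·S = 11.0625.
(1,1): S=34.8000. Δ = (V_up−V_dn)/(S_up−S_dn) = (23.3645−23.3645)/(40.3680−24.3600) = 0.0000. V = [p*·23.3645 + (1−p*)·23.3645]/1.07 = 21.8360. B = V − Δ·S = 21.8360.
(0,0): S=30.0000. Δ = (V_up−V_dn)/(S_up−S_dn) = (21.8360−21.0001)/(34.8000−21.0000) = 0.0606. V = [p*·21.8360 + (1−p*)·21.0001]/1.07 = 20.2546. B = V − Δ·S = 18.4375.
Self-financing check: at every node Δ·S+B equals the discounted successor values.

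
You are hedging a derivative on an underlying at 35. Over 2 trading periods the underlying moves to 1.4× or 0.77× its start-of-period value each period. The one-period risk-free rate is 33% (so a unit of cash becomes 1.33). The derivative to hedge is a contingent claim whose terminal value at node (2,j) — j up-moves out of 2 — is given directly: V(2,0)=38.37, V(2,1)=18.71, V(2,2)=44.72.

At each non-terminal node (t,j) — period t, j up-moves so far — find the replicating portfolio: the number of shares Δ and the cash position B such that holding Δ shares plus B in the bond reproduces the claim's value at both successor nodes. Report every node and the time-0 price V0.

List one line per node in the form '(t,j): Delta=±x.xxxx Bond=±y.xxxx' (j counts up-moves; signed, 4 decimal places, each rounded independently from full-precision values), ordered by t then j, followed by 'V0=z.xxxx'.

(0,0): Delta=0.7139 Bond=-2.6533
(1,0): Delta=-1.1579 Bond=46.9165
(1,1): Delta=0.8426 Bond=-9.8346
V0=22.3324

The replicating-portfolio and risk-neutral prices coincide; use p* = (1.33−0.77)/(1.4−0.77) = 0.8889 for the latter.
Terminal payoffs: V(2,0)=38.3700, V(2,1)=18.7100, V(2,2)=44.7200
(1,0): S=26.9500. Δ = (V_up−V_dn)/(S_up−S_dn) = (18.7100−38.3700)/(37.7300−20.7515) = -1.1579. V = [p*·18.7100 + (1−p*)·38.3700]/1.33 = 15.7101. B = V − Δ·S = 46.9165.
(1,1): S=49.0000. Δ = (V_up−V_dn)/(S_up−S_dn) = (44.7200−18.7100)/(68.6000−37.7300) = 0.8426. V = [p*·44.7200 + (1−p*)·18.7100]/1.33 = 31.4511. B = V − Δ·S = -9.8346.
(0,0): S=35.0000. Δ = (V_up−V_dn)/(S_up−S_dn) = (31.4511−15.7101)/(49.0000−26.9500) = 0.7139. V = [p*·31.4511 + (1−p*)·15.7101]/1.33 = 22.3324. B = V − Δ·S = -2.6533.
Each (Δ,B) replicates both successor values, so the strategy is self-financing and V0 is arbitrage-free.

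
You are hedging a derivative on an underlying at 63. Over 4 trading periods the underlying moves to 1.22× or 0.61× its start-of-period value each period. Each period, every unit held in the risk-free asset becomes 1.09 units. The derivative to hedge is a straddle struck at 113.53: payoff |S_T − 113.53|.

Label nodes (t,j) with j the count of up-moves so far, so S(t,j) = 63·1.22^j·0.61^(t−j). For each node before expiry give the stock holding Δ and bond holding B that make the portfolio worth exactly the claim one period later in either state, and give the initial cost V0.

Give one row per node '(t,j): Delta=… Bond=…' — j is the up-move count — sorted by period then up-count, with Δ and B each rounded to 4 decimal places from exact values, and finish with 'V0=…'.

The replicating-portfolio and risk-neutral prices coincide; use p* = (1.09−0.61)/(1.22−0.61) = 0.7869 for the latter.
At expiry t=4: V(4,0)=104.8071, V(4,1)=96.0842, V(4,2)=78.6385, V(4,3)=43.7470, V(4,4)=26.0361
Node (3,0) S=14.2998: V=(p*·96.0842+(1−p*)·104.8071)/1.09=89.8562; Δ=(96.0842−104.8071)/(17.4458−8.7229)=-1.0000; B=V−Δ·S=104.1560
Node (3,1) S=28.5996: V=(p*·78.6385+(1−p*)·96.0842)/1.09=75.5564; Δ=(78.6385−96.0842)/(34.8915−17.4458)=-1.0000; B=V−Δ·S=104.1560
Node (3,2) S=57.1992: V=(p*·43.7470+(1−p*)·78.6385)/1.09=46.9568; Δ=(43.7470−78.6385)/(69.7830−34.8915)=-1.0000; B=V−Δ·S=104.1560
Node (3,3) S=114.3984: V=(p*·26.0361+(1−p*)·43.7470)/1.09=27.3491; Δ=(26.0361−43.7470)/(139.5661−69.7830)=-0.2538; B=V−Δ·S=56.3833
Node (2,0) S=23.4423: V=(p*·75.5564+(1−p*)·89.8562)/1.09=72.1136; Δ=(75.5564−89.8562)/(28.5996−14.2998)=-1.0000; B=V−Δ·S=95.5559
Node (2,1) S=46.8846: V=(p*·46.9568+(1−p*)·75.5564)/1.09=48.6713; Δ=(46.9568−75.5564)/(57.1992−28.5996)=-1.0000; B=V−Δ·S=95.5559
Node (2,2) S=93.7692: V=(p*·27.3491+(1−p*)·46.9568)/1.09=28.9246; Δ=(27.3491−46.9568)/(114.3984−57.1992)=-0.3428; B=V−Δ·S=61.0683
Node (1,0) S=38.4300: V=(p*·48.6713+(1−p*)·72.1136)/1.09=49.2360; Δ=(48.6713−72.1136)/(46.8846−23.4423)=-1.0000; B=V−Δ·S=87.6660
Node (1,1) S=76.8600: V=(p*·28.9246+(1−p*)·48.6713)/1.09=30.3972; Δ=(28.9246−48.6713)/(93.7692−46.8846)=-0.4212; B=V−Δ·S=62.7689
Node (0,0) S=63.0000: V=(p*·30.3972+(1−p*)·49.2360)/1.09=31.5706; Δ=(30.3972−49.2360)/(76.8600−38.4300)=-0.4902; B=V−Δ·S=62.4540
Self-financing check: at every node Δ·S+B equals the discounted successor values.

(0,0): Delta=-0.4902 Bond=62.4540
(1,0): Delta=-1.0000 Bond=87.6660
(1,1): Delta=-0.4212 Bond=62.7689
(2,0): Delta=-1.0000 Bond=95.5559
(2,1): Delta=-1.0000 Bond=95.5559
(2,2): Delta=-0.3428 Bond=61.0683
(3,0): Delta=-1.0000 Bond=104.1560
(3,1): Delta=-1.0000 Bond=104.1560
(3,2): Delta=-1.0000 Bond=104.1560
(3,3): Delta=-0.2538 Bond=56.3833
V0=31.5706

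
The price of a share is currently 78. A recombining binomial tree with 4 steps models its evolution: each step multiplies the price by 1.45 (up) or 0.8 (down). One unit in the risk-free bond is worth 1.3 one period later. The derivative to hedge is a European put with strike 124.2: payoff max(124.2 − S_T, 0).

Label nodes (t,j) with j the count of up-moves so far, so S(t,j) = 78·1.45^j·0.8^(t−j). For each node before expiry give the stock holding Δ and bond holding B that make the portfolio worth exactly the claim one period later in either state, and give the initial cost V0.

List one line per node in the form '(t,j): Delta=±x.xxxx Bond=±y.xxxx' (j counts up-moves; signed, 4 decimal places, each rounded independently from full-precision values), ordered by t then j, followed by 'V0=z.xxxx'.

The replicating-portfolio and risk-neutral prices coincide; use p* = (1.3−0.8)/(1.45−0.8) = 0.7692 for the latter.
Terminal values V(4,·): V(4,0)=92.2512, V(4,1)=66.2928, V(4,2)=19.2432, V(4,3)=0.0000, V(4,4)=0.0000
  t=3,j=0: stock 39.9360 → up 57.9072 (V=66.2928), down 31.9488 (V=92.2512). Price 55.6025; hedge Δ=-1.0000, bond B=95.5385.
  t=3,j=1: stock 72.3840 → up 104.9568 (V=19.2432), down 57.9072 (V=66.2928). Price 23.1545; hedge Δ=-1.0000, bond B=95.5385.
  t=3,j=2: stock 131.1960 → up 190.2342 (V=0.0000), down 104.9568 (V=19.2432). Price 3.4160; hedge Δ=-0.2257, bond B=33.0209.
  t=3,j=3: stock 237.7927 → up 344.7995 (V=0.0000), down 190.2342 (V=0.0000). Price 0.0000; hedge Δ=0.0000, bond B=0.0000.
  t=2,j=0: stock 49.9200 → up 72.3840 (V=23.1545), down 39.9360 (V=55.6025). Price 23.5711; hedge Δ=-1.0000, bond B=73.4911.
  t=2,j=1: stock 90.4800 → up 131.1960 (V=3.4160), down 72.3840 (V=23.1545). Price 6.1315; hedge Δ=-0.3356, bond B=36.4985.
  t=2,j=2: stock 163.9950 → up 237.7928 (V=0.0000), down 131.1960 (V=3.4160). Price 0.6064; hedge Δ=-0.0320, bond B=5.8617.
  t=1,j=0: stock 62.4000 → up 90.4800 (V=6.1315), down 49.9200 (V=23.5711). Price 7.8123; hedge Δ=-0.4300, bond B=34.6425.
  t=1,j=1: stock 113.1000 → up 163.9950 (V=0.6064), down 90.4800 (V=6.1315). Price 1.4472; hedge Δ=-0.0752, bond B=9.9475.
  t=0,j=0: stock 78.0000 → up 113.1000 (V=1.4472), down 62.4000 (V=7.8123). Price 2.2432; hedge Δ=-0.1255, bond B=12.0356.
Each (Δ,B) replicates both successor values, so the strategy is self-financing and V0 is arbitrage-free.

(0,0): Delta=-0.1255 Bond=12.0356
(1,0): Delta=-0.4300 Bond=34.6425
(1,1): Delta=-0.0752 Bond=9.9475
(2,0): Delta=-1.0000 Bond=73.4911
(2,1): Delta=-0.3356 Bond=36.4985
(2,2): Delta=-0.0320 Bond=5.8617
(3,0): Delta=-1.0000 Bond=95.5385
(3,1): Delta=-1.0000 Bond=95.5385
(3,2): Delta=-0.2257 Bond=33.0209
(3,3): Delta=0.0000 Bond=0.0000
V0=2.2432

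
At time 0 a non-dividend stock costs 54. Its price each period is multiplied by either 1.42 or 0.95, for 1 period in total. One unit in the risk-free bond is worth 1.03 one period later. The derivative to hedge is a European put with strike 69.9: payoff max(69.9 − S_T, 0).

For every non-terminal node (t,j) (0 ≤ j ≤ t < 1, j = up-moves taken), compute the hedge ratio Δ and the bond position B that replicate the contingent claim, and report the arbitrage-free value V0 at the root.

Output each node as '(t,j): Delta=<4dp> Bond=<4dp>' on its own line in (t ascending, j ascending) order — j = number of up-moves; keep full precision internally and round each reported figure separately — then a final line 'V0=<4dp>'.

Under the risk-neutral measure, an up-move has probability p* = (R−d)/(u−d) = 0.1702 and values discount at R = 1.03.
Terminal payoffs: V(1,0)=18.6000, V(1,1)=0.0000
(0,0): S=54.0000. Δ = (V_up−V_dn)/(S_up−S_dn) = (0.0000−18.6000)/(76.6800−51.3000) = -0.7329. V = [p*·0.0000 + (1−p*)·18.6000]/1.03 = 14.9845. B = V − Δ·S = 54.5590.
Check: Δ(0,0)·S0 + B(0,0) = 14.9845 = V0.

(0,0): Delta=-0.7329 Bond=54.5590
V0=14.9845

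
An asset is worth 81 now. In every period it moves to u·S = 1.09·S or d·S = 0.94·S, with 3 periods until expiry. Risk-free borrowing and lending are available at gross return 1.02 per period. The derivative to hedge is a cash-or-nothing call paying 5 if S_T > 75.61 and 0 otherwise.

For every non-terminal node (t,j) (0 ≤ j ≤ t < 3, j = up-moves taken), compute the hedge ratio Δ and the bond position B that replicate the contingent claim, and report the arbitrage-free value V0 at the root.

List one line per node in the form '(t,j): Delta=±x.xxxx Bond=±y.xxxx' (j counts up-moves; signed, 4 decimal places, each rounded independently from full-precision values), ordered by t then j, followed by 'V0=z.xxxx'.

Risk-neutral probability p* = (R−d)/(u−d) = (1.02−0.94)/(1.09−0.94) = 0.5333.
Terminal values V(3,·): V(3,0)=0.0000, V(3,1)=5.0000, V(3,2)=5.0000, V(3,3)=5.0000
Node (2,0) S=71.5716: V=(p*·5.0000+(1−p*)·0.0000)/1.02=2.6144; Δ=(5.0000−0.0000)/(78.0130−67.2773)=0.4657; B=V−Δ·S=-30.7190
Node (2,1) S=82.9926: V=(p*·5.0000+(1−p*)·5.0000)/1.02=4.9020; Δ=(5.0000−5.0000)/(90.4619−78.0130)=0.0000; B=V−Δ·S=4.9020
Node (2,2) S=96.2361: V=(p*·5.0000+(1−p*)·5.0000)/1.02=4.9020; Δ=(5.0000−5.0000)/(104.8973−90.4619)=0.0000; B=V−Δ·S=4.9020
Node (1,0) S=76.1400: V=(p*·4.9020+(1−p*)·2.6144)/1.02=3.7592; Δ=(4.9020−2.6144)/(82.9926−71.5716)=0.2003; B=V−Δ·S=-11.4913
Node (1,1) S=88.2900: V=(p*·4.9020+(1−p*)·4.9020)/1.02=4.8058; Δ=(4.9020−4.9020)/(96.2361−82.9926)=0.0000; B=V−Δ·S=4.8058
Node (0,0) S=81.0000: V=(p*·4.8058+(1−p*)·3.7592)/1.02=4.2328; Δ=(4.8058−3.7592)/(88.2900−76.1400)=0.0861; B=V−Δ·S=-2.7446
Check: Δ(0,0)·S0 + B(0,0) = 4.2328 = V0.

(0,0): Delta=0.0861 Bond=-2.7446
(1,0): Delta=0.2003 Bond=-11.4913
(1,1): Delta=0.0000 Bond=4.8058
(2,0): Delta=0.4657 Bond=-30.7190
(2,1): Delta=0.0000 Bond=4.9020
(2,2): Delta=0.0000 Bond=4.9020
V0=4.2328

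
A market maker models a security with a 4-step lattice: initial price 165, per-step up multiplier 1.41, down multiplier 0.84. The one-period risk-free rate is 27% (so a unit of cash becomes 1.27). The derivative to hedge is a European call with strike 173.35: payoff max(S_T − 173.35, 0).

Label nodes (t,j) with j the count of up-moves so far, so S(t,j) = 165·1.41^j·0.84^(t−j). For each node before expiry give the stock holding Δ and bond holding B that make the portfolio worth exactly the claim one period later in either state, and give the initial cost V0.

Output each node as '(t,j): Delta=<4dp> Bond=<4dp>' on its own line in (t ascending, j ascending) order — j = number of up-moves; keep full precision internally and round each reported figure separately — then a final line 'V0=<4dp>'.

Since d<R<u, set p* = (R−d)/(u−d) = 0.7544; price each node as the discounted p*-expectation of its children.
Terminal values V(4,·): V(4,0)=0.0000, V(4,1)=0.0000, V(4,2)=58.1126, V(4,3)=215.1764, V(4,4)=478.8194
Node (3,0) S=97.7962: V=(p*·0.0000+(1−p*)·0.0000)/1.27=0.0000; Δ=(0.0000−0.0000)/(137.8926−82.1488)=0.0000; B=V−Δ·S=0.0000
Node (3,1) S=164.1578: V=(p*·58.1126+(1−p*)·0.0000)/1.27=34.5191; Δ=(58.1126−0.0000)/(231.4626−137.8926)=0.6211; B=V−Δ·S=-67.4327
Node (3,2) S=275.5507: V=(p*·215.1764+(1−p*)·58.1126)/1.27=139.0546; Δ=(215.1764−58.1126)/(388.5264−231.4626)=1.0000; B=V−Δ·S=-136.4961
Node (3,3) S=462.5315: V=(p*·478.8194+(1−p*)·215.1764)/1.27=326.0354; Δ=(478.8194−215.1764)/(652.1694−388.5264)=1.0000; B=V−Δ·S=-136.4961
Node (2,0) S=116.4240: V=(p*·34.5191+(1−p*)·0.0000)/1.27=20.5045; Δ=(34.5191−0.0000)/(164.1578−97.7962)=0.5202; B=V−Δ·S=-40.0554
Node (2,1) S=195.4260: V=(p*·139.0546+(1−p*)·34.5191)/1.27=89.2750; Δ=(139.0546−34.5191)/(275.5507−164.1578)=0.9384; B=V−Δ·S=-94.1206
Node (2,2) S=328.0365: V=(p*·326.0354+(1−p*)·139.0546)/1.27=220.5593; Δ=(326.0354−139.0546)/(462.5315−275.5507)=1.0000; B=V−Δ·S=-107.4772
Node (1,0) S=138.6000: V=(p*·89.2750+(1−p*)·20.5045)/1.27=56.9953; Δ=(89.2750−20.5045)/(195.4260−116.4240)=0.8705; B=V−Δ·S=-63.6546
Node (1,1) S=232.6500: V=(p*·220.5593+(1−p*)·89.2750)/1.27=148.2788; Δ=(220.5593−89.2750)/(328.0365−195.4260)=0.9900; B=V−Δ·S=-82.0446
Node (0,0) S=165.0000: V=(p*·148.2788+(1−p*)·56.9953)/1.27=99.1010; Δ=(148.2788−56.9953)/(232.6500−138.6000)=0.9706; B=V−Δ·S=-61.0455
Self-financing check: at every node Δ·S+B equals the discounted successor values.

(0,0): Delta=0.9706 Bond=-61.0455
(1,0): Delta=0.8705 Bond=-63.6546
(1,1): Delta=0.9900 Bond=-82.0446
(2,0): Delta=0.5202 Bond=-40.0554
(2,1): Delta=0.9384 Bond=-94.1206
(2,2): Delta=1.0000 Bond=-107.4772
(3,0): Delta=0.0000 Bond=0.0000
(3,1): Delta=0.6211 Bond=-67.4327
(3,2): Delta=1.0000 Bond=-136.4961
(3,3): Delta=1.0000 Bond=-136.4961
V0=99.1010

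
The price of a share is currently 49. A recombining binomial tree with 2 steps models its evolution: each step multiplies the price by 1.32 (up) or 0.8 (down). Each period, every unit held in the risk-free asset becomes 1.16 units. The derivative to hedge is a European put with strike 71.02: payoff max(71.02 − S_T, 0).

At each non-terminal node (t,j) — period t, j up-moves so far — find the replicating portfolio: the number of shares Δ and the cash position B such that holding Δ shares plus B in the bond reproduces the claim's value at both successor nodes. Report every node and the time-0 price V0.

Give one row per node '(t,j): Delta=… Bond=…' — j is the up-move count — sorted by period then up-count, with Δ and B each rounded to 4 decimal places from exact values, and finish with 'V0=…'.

The replicating-portfolio and risk-neutral prices coincide; use p* = (1.16−0.8)/(1.32−0.8) = 0.6923 for the latter.
Terminal values V(2,·): V(2,0)=39.6600, V(2,1)=19.2760, V(2,2)=0.0000
(1,0): S=39.2000. Δ = (V_up−V_dn)/(S_up−S_dn) = (19.2760−39.6600)/(51.7440−31.3600) = -1.0000. V = [p*·19.2760 + (1−p*)·39.6600]/1.16 = 22.0241. B = V − Δ·S = 61.2241.
(1,1): S=64.6800. Δ = (V_up−V_dn)/(S_up−S_dn) = (0.0000−19.2760)/(85.3776−51.7440) = -0.5731. V = [p*·0.0000 + (1−p*)·19.2760]/1.16 = 5.1130. B = V − Δ·S = 42.1822.
(0,0): S=49.0000. Δ = (V_up−V_dn)/(S_up−S_dn) = (5.1130−22.0241)/(64.6800−39.2000) = -0.6637. V = [p*·5.1130 + (1−p*)·22.0241]/1.16 = 8.8935. B = V − Δ·S = 41.4149.
Check: Δ(0,0)·S0 + B(0,0) = 8.8935 = V0.

(0,0): Delta=-0.6637 Bond=41.4149
(1,0): Delta=-1.0000 Bond=61.2241
(1,1): Delta=-0.5731 Bond=42.1822
V0=8.8935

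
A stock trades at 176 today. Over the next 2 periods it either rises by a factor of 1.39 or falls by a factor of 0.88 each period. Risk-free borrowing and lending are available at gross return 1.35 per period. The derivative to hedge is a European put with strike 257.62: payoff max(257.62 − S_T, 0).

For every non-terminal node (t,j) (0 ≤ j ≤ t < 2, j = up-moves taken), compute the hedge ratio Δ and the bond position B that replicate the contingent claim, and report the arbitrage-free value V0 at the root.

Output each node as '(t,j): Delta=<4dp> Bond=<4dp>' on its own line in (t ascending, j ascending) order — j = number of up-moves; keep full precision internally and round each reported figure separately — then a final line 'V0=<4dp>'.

No-arbitrage ⇒ martingale measure with p* = (R−d)/(u−d) = 0.9216.
Payoff layer (t=2): V(2,0)=121.3256, V(2,1)=42.3368, V(2,2)=0.0000
Node (1,0) S=154.8800: V=(p*·42.3368+(1−p*)·121.3256)/1.35=35.9496; Δ=(42.3368−121.3256)/(215.2832−136.2944)=-1.0000; B=V−Δ·S=190.8296
Node (1,1) S=244.6400: V=(p*·0.0000+(1−p*)·42.3368)/1.35=2.4597; Δ=(0.0000−42.3368)/(340.0496−215.2832)=-0.3393; B=V−Δ·S=85.4730
Node (0,0) S=176.0000: V=(p*·2.4597+(1−p*)·35.9496)/1.35=3.7676; Δ=(2.4597−35.9496)/(244.6400−154.8800)=-0.3731; B=V−Δ·S=69.4343
The time-0 hedge costs 3.7676, which is the no-arbitrage price.

(0,0): Delta=-0.3731 Bond=69.4343
(1,0): Delta=-1.0000 Bond=190.8296
(1,1): Delta=-0.3393 Bond=85.4730
V0=3.7676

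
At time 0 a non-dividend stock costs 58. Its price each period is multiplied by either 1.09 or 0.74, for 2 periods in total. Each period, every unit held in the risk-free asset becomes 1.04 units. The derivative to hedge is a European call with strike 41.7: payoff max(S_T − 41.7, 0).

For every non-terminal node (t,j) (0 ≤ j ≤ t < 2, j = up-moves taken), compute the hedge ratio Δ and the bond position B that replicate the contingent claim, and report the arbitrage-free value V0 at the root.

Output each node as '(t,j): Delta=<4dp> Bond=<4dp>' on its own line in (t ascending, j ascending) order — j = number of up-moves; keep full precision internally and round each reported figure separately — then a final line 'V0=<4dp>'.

(0,0): Delta=0.9327 Bond=-34.4657
(1,0): Delta=0.3384 Bond=-10.3332
(1,1): Delta=1.0000 Bond=-40.0962
V0=19.6335

No-arbitrage ⇒ martingale measure with p* = (R−d)/(u−d) = 0.8571.
Terminal values V(2,·): V(2,0)=0.0000, V(2,1)=5.0828, V(2,2)=27.2098
  t=1,j=0: stock 42.9200 → up 46.7828 (V=5.0828), down 31.7608 (V=0.0000). Price 4.1891; hedge Δ=0.3384, bond B=-10.3332.
  t=1,j=1: stock 63.2200 → up 68.9098 (V=27.2098), down 46.7828 (V=5.0828). Price 23.1238; hedge Δ=1.0000, bond B=-40.0962.
  t=0,j=0: stock 58.0000 → up 63.2200 (V=23.1238), down 42.9200 (V=4.1891). Price 19.6335; hedge Δ=0.9327, bond B=-34.4657.
Check: Δ(0,0)·S0 + B(0,0) = 19.6335 = V0.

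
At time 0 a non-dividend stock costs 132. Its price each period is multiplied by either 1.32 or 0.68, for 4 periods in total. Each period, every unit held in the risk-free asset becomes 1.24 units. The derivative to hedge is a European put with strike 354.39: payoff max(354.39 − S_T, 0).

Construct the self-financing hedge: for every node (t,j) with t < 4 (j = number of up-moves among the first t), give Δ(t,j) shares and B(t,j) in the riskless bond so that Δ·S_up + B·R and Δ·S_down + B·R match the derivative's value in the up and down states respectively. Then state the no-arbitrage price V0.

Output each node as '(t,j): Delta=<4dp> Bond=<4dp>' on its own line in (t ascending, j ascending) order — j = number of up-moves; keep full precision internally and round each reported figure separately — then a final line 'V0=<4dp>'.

(0,0): Delta=-0.8072 Bond=135.9411
(1,0): Delta=-1.0000 Bond=185.8730
(1,1): Delta=-0.7930 Bond=166.0947
(2,0): Delta=-1.0000 Bond=230.4826
(2,1): Delta=-1.0000 Bond=230.4826
(2,2): Delta=-0.7778 Bond=202.4538
(3,0): Delta=-1.0000 Bond=285.7984
(3,1): Delta=-1.0000 Bond=285.7984
(3,2): Delta=-1.0000 Bond=285.7984
(3,3): Delta=-0.7614 Bond=246.0777
V0=29.3912

No-arbitrage ⇒ martingale measure with p* = (R−d)/(u−d) = 0.8750.
Payoff layer (t=4): V(4,0)=326.1666, V(4,1)=299.6034, V(4,2)=248.0395, V(4,3)=147.9449, V(4,4)=0.0000
Node (3,0) S=41.5050: V=(p*·299.6034+(1−p*)·326.1666)/1.24=244.2934; Δ=(299.6034−326.1666)/(54.7866−28.2234)=-1.0000; B=V−Δ·S=285.7984
Node (3,1) S=80.5686: V=(p*·248.0395+(1−p*)·299.6034)/1.24=205.2298; Δ=(248.0395−299.6034)/(106.3505−54.7866)=-1.0000; B=V−Δ·S=285.7984
Node (3,2) S=156.3978: V=(p*·147.9449+(1−p*)·248.0395)/1.24=129.4006; Δ=(147.9449−248.0395)/(206.4451−106.3505)=-1.0000; B=V−Δ·S=285.7984
Node (3,3) S=303.5958: V=(p*·0.0000+(1−p*)·147.9449)/1.24=14.9138; Δ=(0.0000−147.9449)/(400.7464−206.4451)=-0.7614; B=V−Δ·S=246.0777
Node (2,0) S=61.0368: V=(p*·205.2298+(1−p*)·244.2934)/1.24=169.4458; Δ=(205.2298−244.2934)/(80.5686−41.5050)=-1.0000; B=V−Δ·S=230.4826
Node (2,1) S=118.4832: V=(p*·129.4006+(1−p*)·205.2298)/1.24=111.9994; Δ=(129.4006−205.2298)/(156.3978−80.5686)=-1.0000; B=V−Δ·S=230.4826
Node (2,2) S=229.9968: V=(p*·14.9138+(1−p*)·129.4006)/1.24=23.5683; Δ=(14.9138−129.4006)/(303.5958−156.3978)=-0.7778; B=V−Δ·S=202.4538
Node (1,0) S=89.7600: V=(p*·111.9994+(1−p*)·169.4458)/1.24=96.1130; Δ=(111.9994−169.4458)/(118.4832−61.0368)=-1.0000; B=V−Δ·S=185.8730
Node (1,1) S=174.2400: V=(p*·23.5683+(1−p*)·111.9994)/1.24=27.9211; Δ=(23.5683−111.9994)/(229.9968−118.4832)=-0.7930; B=V−Δ·S=166.0947
Node (0,0) S=132.0000: V=(p*·27.9211+(1−p*)·96.1130)/1.24=29.3912; Δ=(27.9211−96.1130)/(174.2400−89.7600)=-0.8072; B=V−Δ·S=135.9411
Check: Δ(0,0)·S0 + B(0,0) = 29.3912 = V0.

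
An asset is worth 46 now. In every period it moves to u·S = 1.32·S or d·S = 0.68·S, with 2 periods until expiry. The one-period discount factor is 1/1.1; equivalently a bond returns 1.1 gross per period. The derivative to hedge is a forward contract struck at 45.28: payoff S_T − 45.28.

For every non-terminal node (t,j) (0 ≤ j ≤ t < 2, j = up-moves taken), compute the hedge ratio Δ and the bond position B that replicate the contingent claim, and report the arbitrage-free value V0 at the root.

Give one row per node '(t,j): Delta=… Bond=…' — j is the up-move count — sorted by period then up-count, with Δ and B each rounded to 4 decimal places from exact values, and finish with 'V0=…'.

No-arbitrage ⇒ martingale measure with p* = (R−d)/(u−d) = 0.6562.
Payoff layer (t=2): V(2,0)=-24.0096, V(2,1)=-3.9904, V(2,2)=34.8704
(1,0): S=31.2800. Δ = (V_up−V_dn)/(S_up−S_dn) = (-3.9904−-24.0096)/(41.2896−21.2704) = 1.0000. V = [p*·-3.9904 + (1−p*)·-24.0096]/1.1 = -9.8836. B = V − Δ·S = -41.1636.
(1,1): S=60.7200. Δ = (V_up−V_dn)/(S_up−S_dn) = (34.8704−-3.9904)/(80.1504−41.2896) = 1.0000. V = [p*·34.8704 + (1−p*)·-3.9904]/1.1 = 19.5564. B = V − Δ·S = -41.1636.
(0,0): S=46.0000. Δ = (V_up−V_dn)/(S_up−S_dn) = (19.5564−-9.8836)/(60.7200−31.2800) = 1.0000. V = [p*·19.5564 + (1−p*)·-9.8836]/1.1 = 8.5785. B = V − Δ·S = -37.4215.
Each (Δ,B) replicates both successor values, so the strategy is self-financing and V0 is arbitrage-free.

(0,0): Delta=1.0000 Bond=-37.4215
(1,0): Delta=1.0000 Bond=-41.1636
(1,1): Delta=1.0000 Bond=-41.1636
V0=8.5785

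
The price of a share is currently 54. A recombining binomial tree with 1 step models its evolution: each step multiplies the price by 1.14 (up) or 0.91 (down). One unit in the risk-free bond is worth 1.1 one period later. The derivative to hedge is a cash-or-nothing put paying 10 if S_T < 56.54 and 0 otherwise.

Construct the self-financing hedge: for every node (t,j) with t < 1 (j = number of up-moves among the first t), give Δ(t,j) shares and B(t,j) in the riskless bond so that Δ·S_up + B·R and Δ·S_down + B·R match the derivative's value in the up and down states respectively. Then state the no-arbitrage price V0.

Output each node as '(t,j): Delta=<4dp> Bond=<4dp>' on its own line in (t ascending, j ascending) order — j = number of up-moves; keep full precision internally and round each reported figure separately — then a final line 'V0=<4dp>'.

(0,0): Delta=-0.8052 Bond=45.0593
V0=1.5810

Since d<R<u, set p* = (R−d)/(u−d) = 0.8261; price each node as the discounted p*-expectation of its children.
Payoff layer (t=1): V(1,0)=10.0000, V(1,1)=0.0000
(0,0): S=54.0000. Δ = (V_up−V_dn)/(S_up−S_dn) = (0.0000−10.0000)/(61.5600−49.1400) = -0.8052. V = [p*·0.0000 + (1−p*)·10.0000]/1.1 = 1.5810. B = V − Δ·S = 45.0593.
Self-financing check: at every node Δ·S+B equals the discounted successor values.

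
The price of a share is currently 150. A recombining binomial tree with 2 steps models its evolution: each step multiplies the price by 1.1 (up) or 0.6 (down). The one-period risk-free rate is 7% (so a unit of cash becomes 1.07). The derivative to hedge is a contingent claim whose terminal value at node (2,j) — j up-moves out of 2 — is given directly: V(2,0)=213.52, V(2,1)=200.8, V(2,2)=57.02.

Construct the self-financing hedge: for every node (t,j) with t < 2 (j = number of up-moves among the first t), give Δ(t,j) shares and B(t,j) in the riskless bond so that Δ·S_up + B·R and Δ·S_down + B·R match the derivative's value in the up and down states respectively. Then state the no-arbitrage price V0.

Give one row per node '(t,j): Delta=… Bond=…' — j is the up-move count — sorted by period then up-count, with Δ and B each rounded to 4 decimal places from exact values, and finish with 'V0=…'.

(0,0): Delta=-1.6937 Bond=318.5107
(1,0): Delta=-0.2827 Bond=213.8168
(1,1): Delta=-1.7428 Bond=348.9121
V0=64.4613

Under the risk-neutral measure, an up-move has probability p* = (R−d)/(u−d) = 0.9400 and values discount at R = 1.07.
Terminal payoffs: V(2,0)=213.5200, V(2,1)=200.8000, V(2,2)=57.0200
  t=1,j=0: stock 90.0000 → up 99.0000 (V=200.8000), down 54.0000 (V=213.5200). Price 188.3768; hedge Δ=-0.2827, bond B=213.8168.
  t=1,j=1: stock 165.0000 → up 181.5000 (V=57.0200), down 99.0000 (V=200.8000). Price 61.3521; hedge Δ=-1.7428, bond B=348.9121.
  t=0,j=0: stock 150.0000 → up 165.0000 (V=61.3521), down 90.0000 (V=188.3768). Price 64.4613; hedge Δ=-1.6937, bond B=318.5107.
Root portfolio cost Δ·150+B reproduces V0=64.4613.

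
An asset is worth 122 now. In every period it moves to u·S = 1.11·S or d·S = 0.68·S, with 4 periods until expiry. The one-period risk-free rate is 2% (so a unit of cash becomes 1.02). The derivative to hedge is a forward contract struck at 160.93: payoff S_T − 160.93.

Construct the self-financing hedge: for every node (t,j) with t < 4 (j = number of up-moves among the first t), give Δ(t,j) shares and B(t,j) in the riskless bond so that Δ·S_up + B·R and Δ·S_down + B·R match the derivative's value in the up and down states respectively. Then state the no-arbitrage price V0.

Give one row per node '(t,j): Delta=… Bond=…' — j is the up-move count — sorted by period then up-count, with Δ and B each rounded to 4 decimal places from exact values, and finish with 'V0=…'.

(0,0): Delta=1.0000 Bond=-148.6744
(1,0): Delta=1.0000 Bond=-151.6479
(1,1): Delta=1.0000 Bond=-151.6479
(2,0): Delta=1.0000 Bond=-154.6809
(2,1): Delta=1.0000 Bond=-154.6809
(2,2): Delta=1.0000 Bond=-154.6809
(3,0): Delta=1.0000 Bond=-157.7745
(3,1): Delta=1.0000 Bond=-157.7745
(3,2): Delta=1.0000 Bond=-157.7745
(3,3): Delta=1.0000 Bond=-157.7745
V0=-26.6744

Since d<R<u, set p* = (R−d)/(u−d) = 0.7907; price each node as the discounted p*-expectation of its children.
Payoff layer (t=4): V(4,0)=-134.8447, V(4,1)=-118.3496, V(4,2)=-91.4238, V(4,3)=-47.4713, V(4,4)=24.2746
Node (3,0) S=38.3607: V=(p*·-118.3496+(1−p*)·-134.8447)/1.02=-119.4138; Δ=(-118.3496−-134.8447)/(42.5804−26.0853)=1.0000; B=V−Δ·S=-157.7745
Node (3,1) S=62.6182: V=(p*·-91.4238+(1−p*)·-118.3496)/1.02=-95.1563; Δ=(-91.4238−-118.3496)/(69.5062−42.5804)=1.0000; B=V−Δ·S=-157.7745
Node (3,2) S=102.2150: V=(p*·-47.4713+(1−p*)·-91.4238)/1.02=-55.5595; Δ=(-47.4713−-91.4238)/(113.4587−69.5062)=1.0000; B=V−Δ·S=-157.7745
Node (3,3) S=166.8510: V=(p*·24.2746+(1−p*)·-47.4713)/1.02=9.0765; Δ=(24.2746−-47.4713)/(185.2046−113.4587)=1.0000; B=V−Δ·S=-157.7745
Node (2,0) S=56.4128: V=(p*·-95.1563+(1−p*)·-119.4138)/1.02=-98.2681; Δ=(-95.1563−-119.4138)/(62.6182−38.3607)=1.0000; B=V−Δ·S=-154.6809
Node (2,1) S=92.0856: V=(p*·-55.5595+(1−p*)·-95.1563)/1.02=-62.5953; Δ=(-55.5595−-95.1563)/(102.2150−62.6182)=1.0000; B=V−Δ·S=-154.6809
Node (2,2) S=150.3162: V=(p*·9.0765+(1−p*)·-55.5595)/1.02=-4.3647; Δ=(9.0765−-55.5595)/(166.8510−102.2150)=1.0000; B=V−Δ·S=-154.6809
Node (1,0) S=82.9600: V=(p*·-62.5953+(1−p*)·-98.2681)/1.02=-68.6879; Δ=(-62.5953−-98.2681)/(92.0856−56.4128)=1.0000; B=V−Δ·S=-151.6479
Node (1,1) S=135.4200: V=(p*·-4.3647+(1−p*)·-62.5953)/1.02=-16.2279; Δ=(-4.3647−-62.5953)/(150.3162−92.0856)=1.0000; B=V−Δ·S=-151.6479
Node (0,0) S=122.0000: V=(p*·-16.2279+(1−p*)·-68.6879)/1.02=-26.6744; Δ=(-16.2279−-68.6879)/(135.4200−82.9600)=1.0000; B=V−Δ·S=-148.6744
Check: Δ(0,0)·S0 + B(0,0) = -26.6744 = V0.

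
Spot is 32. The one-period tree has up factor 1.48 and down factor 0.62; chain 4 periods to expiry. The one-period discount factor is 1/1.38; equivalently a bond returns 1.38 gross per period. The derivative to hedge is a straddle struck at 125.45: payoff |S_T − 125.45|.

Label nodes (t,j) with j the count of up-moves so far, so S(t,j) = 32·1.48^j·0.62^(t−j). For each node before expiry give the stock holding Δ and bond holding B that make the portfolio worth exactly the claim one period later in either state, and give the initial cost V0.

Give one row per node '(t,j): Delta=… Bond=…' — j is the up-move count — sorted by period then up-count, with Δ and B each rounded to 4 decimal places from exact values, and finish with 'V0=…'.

No-arbitrage ⇒ martingale measure with p* = (R−d)/(u−d) = 0.8837.
Payoff layer (t=4): V(4,0)=120.7216, V(4,1)=114.1628, V(4,2)=98.5063, V(4,3)=61.1328, V(4,4)=28.0813
Node (3,0) S=7.6265: V=(p*·114.1628+(1−p*)·120.7216)/1.38=83.2793; Δ=(114.1628−120.7216)/(11.2872−4.7284)=-1.0000; B=V−Δ·S=90.9058
Node (3,1) S=18.2052: V=(p*·98.5063+(1−p*)·114.1628)/1.38=72.7006; Δ=(98.5063−114.1628)/(26.9437−11.2872)=-1.0000; B=V−Δ·S=90.9058
Node (3,2) S=43.4575: V=(p*·61.1328+(1−p*)·98.5063)/1.38=47.4483; Δ=(61.1328−98.5063)/(64.3172−26.9437)=-1.0000; B=V−Δ·S=90.9058
Node (3,3) S=103.7373: V=(p*·28.0813+(1−p*)·61.1328)/1.38=23.1337; Δ=(28.0813−61.1328)/(153.5313−64.3172)=-0.3705; B=V−Δ·S=61.5657
Node (2,0) S=12.3008: V=(p*·72.7006+(1−p*)·83.2793)/1.38=53.5730; Δ=(72.7006−83.2793)/(18.2052−7.6265)=-1.0000; B=V−Δ·S=65.8738
Node (2,1) S=29.3632: V=(p*·47.4483+(1−p*)·72.7006)/1.38=36.5106; Δ=(47.4483−72.7006)/(43.4575−18.2052)=-1.0000; B=V−Δ·S=65.8738
Node (2,2) S=70.0928: V=(p*·23.1337+(1−p*)·47.4483)/1.38=18.8123; Δ=(23.1337−47.4483)/(103.7373−43.4575)=-0.4034; B=V−Δ·S=47.0851
Node (1,0) S=19.8400: V=(p*·36.5106+(1−p*)·53.5730)/1.38=27.8946; Δ=(36.5106−53.5730)/(29.3632−12.3008)=-1.0000; B=V−Δ·S=47.7346
Node (1,1) S=47.3600: V=(p*·18.8123+(1−p*)·36.5106)/1.38=15.1234; Δ=(18.8123−36.5106)/(70.0928−29.3632)=-0.4345; B=V−Δ·S=35.7027
Node (0,0) S=32.0000: V=(p*·15.1234+(1−p*)·27.8946)/1.38=12.0351; Δ=(15.1234−27.8946)/(47.3600−19.8400)=-0.4641; B=V−Δ·S=26.8854
The time-0 hedge costs 12.0351, which is the no-arbitrage price.

(0,0): Delta=-0.4641 Bond=26.8854
(1,0): Delta=-1.0000 Bond=47.7346
(1,1): Delta=-0.4345 Bond=35.7027
(2,0): Delta=-1.0000 Bond=65.8738
(2,1): Delta=-1.0000 Bond=65.8738
(2,2): Delta=-0.4034 Bond=47.0851
(3,0): Delta=-1.0000 Bond=90.9058
(3,1): Delta=-1.0000 Bond=90.9058
(3,2): Delta=-1.0000 Bond=90.9058
(3,3): Delta=-0.3705 Bond=61.5657
V0=12.0351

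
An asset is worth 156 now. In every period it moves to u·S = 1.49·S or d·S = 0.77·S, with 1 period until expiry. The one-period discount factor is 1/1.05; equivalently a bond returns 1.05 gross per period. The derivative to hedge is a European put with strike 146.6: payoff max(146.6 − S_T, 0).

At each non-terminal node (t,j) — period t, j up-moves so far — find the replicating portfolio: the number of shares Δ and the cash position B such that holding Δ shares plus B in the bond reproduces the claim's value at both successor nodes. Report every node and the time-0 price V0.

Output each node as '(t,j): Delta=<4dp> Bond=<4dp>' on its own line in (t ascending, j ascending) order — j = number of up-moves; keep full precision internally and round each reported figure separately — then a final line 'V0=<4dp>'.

(0,0): Delta=-0.2358 Bond=52.1894
V0=15.4116

Risk-neutral probability p* = (R−d)/(u−d) = (1.05−0.77)/(1.49−0.77) = 0.3889.
Payoff layer (t=1): V(1,0)=26.4800, V(1,1)=0.0000
  t=0,j=0: stock 156.0000 → up 232.4400 (V=0.0000), down 120.1200 (V=26.4800). Price 15.4116; hedge Δ=-0.2358, bond B=52.1894.
The time-0 hedge costs 15.4116, which is the no-arbitrage price.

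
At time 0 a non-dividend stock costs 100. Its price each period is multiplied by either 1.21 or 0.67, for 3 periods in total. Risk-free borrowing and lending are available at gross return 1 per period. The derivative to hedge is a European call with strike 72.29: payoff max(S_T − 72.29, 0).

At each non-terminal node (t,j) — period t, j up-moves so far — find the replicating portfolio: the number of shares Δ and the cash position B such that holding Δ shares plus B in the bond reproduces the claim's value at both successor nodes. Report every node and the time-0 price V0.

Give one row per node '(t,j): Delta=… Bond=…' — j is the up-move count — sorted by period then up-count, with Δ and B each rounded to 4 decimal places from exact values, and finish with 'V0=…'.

(0,0): Delta=0.7739 Bond=-42.2151
(1,0): Delta=0.4359 Bond=-19.5659
(1,1): Delta=0.8930 Bond=-56.6283
(2,0): Delta=0.0000 Bond=0.0000
(2,1): Delta=0.5894 Bond=-32.0169
(2,2): Delta=1.0000 Bond=-72.2900
V0=35.1760

Since d<R<u, set p* = (R−d)/(u−d) = 0.6111; price each node as the discounted p*-expectation of its children.
At expiry t=3: V(3,0)=0.0000, V(3,1)=0.0000, V(3,2)=25.8047, V(3,3)=104.8661
  t=2,j=0: stock 44.8900 → up 54.3169 (V=0.0000), down 30.0763 (V=0.0000). Price 0.0000; hedge Δ=0.0000, bond B=0.0000.
  t=2,j=1: stock 81.0700 → up 98.0947 (V=25.8047), down 54.3169 (V=0.0000). Price 15.7695; hedge Δ=0.5894, bond B=-32.0169.
  t=2,j=2: stock 146.4100 → up 177.1561 (V=104.8661), down 98.0947 (V=25.8047). Price 74.1200; hedge Δ=1.0000, bond B=-72.2900.
  t=1,j=0: stock 67.0000 → up 81.0700 (V=15.7695), down 44.8900 (V=0.0000). Price 9.6369; hedge Δ=0.4359, bond B=-19.5659.
  t=1,j=1: stock 121.0000 → up 146.4100 (V=74.1200), down 81.0700 (V=15.7695). Price 51.4282; hedge Δ=0.8930, bond B=-56.6283.
  t=0,j=0: stock 100.0000 → up 121.0000 (V=51.4282), down 67.0000 (V=9.6369). Price 35.1760; hedge Δ=0.7739, bond B=-42.2151.
Self-financing check: at every node Δ·S+B equals the discounted successor values.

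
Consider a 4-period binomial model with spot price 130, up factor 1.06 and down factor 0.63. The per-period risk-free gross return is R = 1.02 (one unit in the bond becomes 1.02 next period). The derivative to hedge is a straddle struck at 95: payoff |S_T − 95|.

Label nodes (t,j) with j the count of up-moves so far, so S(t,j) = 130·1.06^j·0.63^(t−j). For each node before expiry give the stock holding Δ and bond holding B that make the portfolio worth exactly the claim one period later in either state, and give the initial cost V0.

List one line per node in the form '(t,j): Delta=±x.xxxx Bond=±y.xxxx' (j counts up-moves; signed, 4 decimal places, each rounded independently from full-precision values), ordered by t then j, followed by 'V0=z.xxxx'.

Under the risk-neutral measure, an up-move has probability p* = (R−d)/(u−d) = 0.9070 and values discount at R = 1.02.
Payoff layer (t=4): V(4,0)=74.5212, V(4,1)=60.5435, V(4,2)=37.0256, V(4,3)=2.5442, V(4,4)=69.1220
  t=3,j=0: stock 32.5061 → up 34.4565 (V=60.5435), down 20.4788 (V=74.5212). Price 60.6311; hedge Δ=-1.0000, bond B=93.1373.
  t=3,j=1: stock 54.6928 → up 57.9744 (V=37.0256), down 34.4565 (V=60.5435). Price 38.4444; hedge Δ=-1.0000, bond B=93.1373.
  t=3,j=2: stock 92.0228 → up 97.5442 (V=2.5442), down 57.9744 (V=37.0256). Price 5.6390; hedge Δ=-0.8714, bond B=85.8283.
  t=3,j=3: stock 154.8321 → up 164.1220 (V=69.1220), down 97.5442 (V=2.5442). Price 61.6948; hedge Δ=1.0000, bond B=-93.1373.
  t=2,j=0: stock 51.5970 → up 54.6928 (V=38.4444), down 32.5061 (V=60.6311). Price 39.7140; hedge Δ=-1.0000, bond B=91.3110.
  t=2,j=1: stock 86.8140 → up 92.0228 (V=5.6390), down 54.6928 (V=38.4444). Price 8.5203; hedge Δ=-0.8788, bond B=84.8120.
  t=2,j=2: stock 146.0680 → up 154.8321 (V=61.6948), down 92.0228 (V=5.6390). Price 55.3729; hedge Δ=0.8925, bond B=-74.9895.
  t=1,j=0: stock 81.9000 → up 86.8140 (V=8.5203), down 51.5970 (V=39.7140). Price 11.1981; hedge Δ=-0.8858, bond B=83.7417.
  t=1,j=1: stock 137.8000 → up 146.0680 (V=55.3729), down 86.8140 (V=8.5203). Price 50.0142; hedge Δ=0.7907, bond B=-58.9453.
  t=0,j=0: stock 130.0000 → up 137.8000 (V=50.0142), down 81.9000 (V=11.1981). Price 45.4935; hedge Δ=0.6944, bond B=-44.7766.
Self-financing check: at every node Δ·S+B equals the discounted successor values.

(0,0): Delta=0.6944 Bond=-44.7766
(1,0): Delta=-0.8858 Bond=83.7417
(1,1): Delta=0.7907 Bond=-58.9453
(2,0): Delta=-1.0000 Bond=91.3110
(2,1): Delta=-0.8788 Bond=84.8120
(2,2): Delta=0.8925 Bond=-74.9895
(3,0): Delta=-1.0000 Bond=93.1373
(3,1): Delta=-1.0000 Bond=93.1373
(3,2): Delta=-0.8714 Bond=85.8283
(3,3): Delta=1.0000 Bond=-93.1373
V0=45.4935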